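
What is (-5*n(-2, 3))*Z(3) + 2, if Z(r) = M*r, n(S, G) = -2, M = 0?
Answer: 2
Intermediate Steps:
Z(r) = 0 (Z(r) = 0*r = 0)
(-5*n(-2, 3))*Z(3) + 2 = -5*(-2)*0 + 2 = 10*0 + 2 = 0 + 2 = 2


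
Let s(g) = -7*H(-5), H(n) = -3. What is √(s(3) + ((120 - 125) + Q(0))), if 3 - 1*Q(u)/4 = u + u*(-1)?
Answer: 2*√7 ≈ 5.2915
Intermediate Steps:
s(g) = 21 (s(g) = -7*(-3) = 21)
Q(u) = 12 (Q(u) = 12 - 4*(u + u*(-1)) = 12 - 4*(u - u) = 12 - 4*0 = 12 + 0 = 12)
√(s(3) + ((120 - 125) + Q(0))) = √(21 + ((120 - 125) + 12)) = √(21 + (-5 + 12)) = √(21 + 7) = √28 = 2*√7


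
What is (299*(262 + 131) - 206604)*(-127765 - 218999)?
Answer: 30895632108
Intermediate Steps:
(299*(262 + 131) - 206604)*(-127765 - 218999) = (299*393 - 206604)*(-346764) = (117507 - 206604)*(-346764) = -89097*(-346764) = 30895632108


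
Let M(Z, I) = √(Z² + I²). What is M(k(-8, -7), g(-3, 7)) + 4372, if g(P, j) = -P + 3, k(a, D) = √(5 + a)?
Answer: 4372 + √33 ≈ 4377.7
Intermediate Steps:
g(P, j) = 3 - P
M(Z, I) = √(I² + Z²)
M(k(-8, -7), g(-3, 7)) + 4372 = √((3 - 1*(-3))² + (√(5 - 8))²) + 4372 = √((3 + 3)² + (√(-3))²) + 4372 = √(6² + (I*√3)²) + 4372 = √(36 - 3) + 4372 = √33 + 4372 = 4372 + √33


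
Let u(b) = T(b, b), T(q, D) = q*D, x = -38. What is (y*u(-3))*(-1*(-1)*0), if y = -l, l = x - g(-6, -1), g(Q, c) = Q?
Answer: 0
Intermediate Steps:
T(q, D) = D*q
u(b) = b**2 (u(b) = b*b = b**2)
l = -32 (l = -38 - 1*(-6) = -38 + 6 = -32)
y = 32 (y = -1*(-32) = 32)
(y*u(-3))*(-1*(-1)*0) = (32*(-3)**2)*(-1*(-1)*0) = (32*9)*(1*0) = 288*0 = 0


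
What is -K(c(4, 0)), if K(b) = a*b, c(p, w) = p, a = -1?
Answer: 4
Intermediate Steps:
K(b) = -b
-K(c(4, 0)) = -(-1)*4 = -1*(-4) = 4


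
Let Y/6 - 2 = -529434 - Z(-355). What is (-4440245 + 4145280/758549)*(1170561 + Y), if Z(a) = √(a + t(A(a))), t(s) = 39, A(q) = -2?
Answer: 6756591766322385975/758549 + 40417671110700*I*√79/758549 ≈ 8.9073e+12 + 4.7359e+8*I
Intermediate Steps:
Z(a) = √(39 + a) (Z(a) = √(a + 39) = √(39 + a))
Y = -3176592 - 12*I*√79 (Y = 12 + 6*(-529434 - √(39 - 355)) = 12 + 6*(-529434 - √(-316)) = 12 + 6*(-529434 - 2*I*√79) = 12 + (-3176604 - 12*I*√79) = -3176592 - 12*I*√79 ≈ -3.1766e+6 - 106.66*I)
(-4440245 + 4145280/758549)*(1170561 + Y) = (-4440245 + 4145280/758549)*(1170561 + (-3176592 - 12*I*√79)) = (-4440245 + 4145280*(1/758549))*(-2006031 - 12*I*√79) = (-4440245 + 4145280/758549)*(-2006031 - 12*I*√79) = -3368139259225*(-2006031 - 12*I*√79)/758549 = 6756591766322385975/758549 + 40417671110700*I*√79/758549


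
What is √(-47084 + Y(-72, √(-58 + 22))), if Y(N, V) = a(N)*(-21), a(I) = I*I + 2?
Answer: I*√155990 ≈ 394.96*I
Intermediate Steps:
a(I) = 2 + I² (a(I) = I² + 2 = 2 + I²)
Y(N, V) = -42 - 21*N² (Y(N, V) = (2 + N²)*(-21) = -42 - 21*N²)
√(-47084 + Y(-72, √(-58 + 22))) = √(-47084 + (-42 - 21*(-72)²)) = √(-47084 + (-42 - 21*5184)) = √(-47084 + (-42 - 108864)) = √(-47084 - 108906) = √(-155990) = I*√155990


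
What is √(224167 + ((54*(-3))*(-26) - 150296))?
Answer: √78083 ≈ 279.43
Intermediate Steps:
√(224167 + ((54*(-3))*(-26) - 150296)) = √(224167 + (-162*(-26) - 150296)) = √(224167 + (4212 - 150296)) = √(224167 - 146084) = √78083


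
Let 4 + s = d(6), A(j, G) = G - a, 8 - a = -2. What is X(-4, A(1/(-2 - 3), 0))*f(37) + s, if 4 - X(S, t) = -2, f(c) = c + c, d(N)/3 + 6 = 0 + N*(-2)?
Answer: 386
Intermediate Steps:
a = 10 (a = 8 - 1*(-2) = 8 + 2 = 10)
A(j, G) = -10 + G (A(j, G) = G - 1*10 = G - 10 = -10 + G)
d(N) = -18 - 6*N (d(N) = -18 + 3*(0 + N*(-2)) = -18 + 3*(0 - 2*N) = -18 + 3*(-2*N) = -18 - 6*N)
f(c) = 2*c
X(S, t) = 6 (X(S, t) = 4 - 1*(-2) = 4 + 2 = 6)
s = -58 (s = -4 + (-18 - 6*6) = -4 + (-18 - 36) = -4 - 54 = -58)
X(-4, A(1/(-2 - 3), 0))*f(37) + s = 6*(2*37) - 58 = 6*74 - 58 = 444 - 58 = 386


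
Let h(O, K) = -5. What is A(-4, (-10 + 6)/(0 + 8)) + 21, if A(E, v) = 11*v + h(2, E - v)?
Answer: 21/2 ≈ 10.500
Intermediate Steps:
A(E, v) = -5 + 11*v (A(E, v) = 11*v - 5 = -5 + 11*v)
A(-4, (-10 + 6)/(0 + 8)) + 21 = (-5 + 11*((-10 + 6)/(0 + 8))) + 21 = (-5 + 11*(-4/8)) + 21 = (-5 + 11*(-4*⅛)) + 21 = (-5 + 11*(-½)) + 21 = (-5 - 11/2) + 21 = -21/2 + 21 = 21/2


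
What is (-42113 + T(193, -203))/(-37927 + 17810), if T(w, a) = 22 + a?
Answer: 42294/20117 ≈ 2.1024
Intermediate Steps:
(-42113 + T(193, -203))/(-37927 + 17810) = (-42113 + (22 - 203))/(-37927 + 17810) = (-42113 - 181)/(-20117) = -42294*(-1/20117) = 42294/20117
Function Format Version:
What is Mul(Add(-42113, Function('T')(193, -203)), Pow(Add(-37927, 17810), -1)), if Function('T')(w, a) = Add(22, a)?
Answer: Rational(42294, 20117) ≈ 2.1024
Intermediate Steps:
Mul(Add(-42113, Function('T')(193, -203)), Pow(Add(-37927, 17810), -1)) = Mul(Add(-42113, Add(22, -203)), Pow(Add(-37927, 17810), -1)) = Mul(Add(-42113, -181), Pow(-20117, -1)) = Mul(-42294, Rational(-1, 20117)) = Rational(42294, 20117)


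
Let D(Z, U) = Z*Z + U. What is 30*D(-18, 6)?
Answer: 9900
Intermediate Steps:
D(Z, U) = U + Z**2 (D(Z, U) = Z**2 + U = U + Z**2)
30*D(-18, 6) = 30*(6 + (-18)**2) = 30*(6 + 324) = 30*330 = 9900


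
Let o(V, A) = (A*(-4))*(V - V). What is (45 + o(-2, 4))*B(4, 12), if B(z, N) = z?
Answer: 180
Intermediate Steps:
o(V, A) = 0 (o(V, A) = -4*A*0 = 0)
(45 + o(-2, 4))*B(4, 12) = (45 + 0)*4 = 45*4 = 180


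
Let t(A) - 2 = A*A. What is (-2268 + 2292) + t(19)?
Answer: 387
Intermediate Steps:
t(A) = 2 + A² (t(A) = 2 + A*A = 2 + A²)
(-2268 + 2292) + t(19) = (-2268 + 2292) + (2 + 19²) = 24 + (2 + 361) = 24 + 363 = 387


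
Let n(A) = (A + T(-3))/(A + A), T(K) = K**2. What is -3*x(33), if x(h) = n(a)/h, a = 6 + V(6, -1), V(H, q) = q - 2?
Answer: -2/11 ≈ -0.18182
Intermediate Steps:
V(H, q) = -2 + q
a = 3 (a = 6 + (-2 - 1) = 6 - 3 = 3)
n(A) = (9 + A)/(2*A) (n(A) = (A + (-3)**2)/(A + A) = (A + 9)/((2*A)) = (9 + A)*(1/(2*A)) = (9 + A)/(2*A))
x(h) = 2/h (x(h) = ((1/2)*(9 + 3)/3)/h = ((1/2)*(1/3)*12)/h = 2/h)
-3*x(33) = -6/33 = -3*2/33 = -2/11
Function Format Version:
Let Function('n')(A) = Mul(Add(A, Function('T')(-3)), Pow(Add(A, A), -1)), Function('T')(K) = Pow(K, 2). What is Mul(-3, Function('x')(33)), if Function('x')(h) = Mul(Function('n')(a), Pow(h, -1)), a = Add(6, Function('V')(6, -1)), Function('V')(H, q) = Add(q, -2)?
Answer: Rational(-2, 11) ≈ -0.18182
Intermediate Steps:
Function('V')(H, q) = Add(-2, q)
a = 3 (a = Add(6, Add(-2, -1)) = Add(6, -3) = 3)
Function('n')(A) = Mul(Rational(1, 2), Pow(A, -1), Add(9, A)) (Function('n')(A) = Mul(Add(A, Pow(-3, 2)), Pow(Add(A, A), -1)) = Mul(Add(A, 9), Pow(Mul(2, A), -1)) = Mul(Add(9, A), Mul(Rational(1, 2), Pow(A, -1))) = Mul(Rational(1, 2), Pow(A, -1), Add(9, A)))
Function('x')(h) = Mul(2, Pow(h, -1)) (Function('x')(h) = Mul(Mul(Rational(1, 2), Pow(3, -1), Add(9, 3)), Pow(h, -1)) = Mul(Mul(Rational(1, 2), Rational(1, 3), 12), Pow(h, -1)) = Mul(2, Pow(h, -1)))
Mul(-3, Function('x')(33)) = Mul(-3, Mul(2, Pow(33, -1))) = Mul(-3, Mul(2, Rational(1, 33))) = Mul(-3, Rational(2, 33)) = Rational(-2, 11)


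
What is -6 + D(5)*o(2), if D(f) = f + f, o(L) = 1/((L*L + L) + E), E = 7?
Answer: -68/13 ≈ -5.2308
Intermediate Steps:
o(L) = 1/(7 + L + L²) (o(L) = 1/((L*L + L) + 7) = 1/((L² + L) + 7) = 1/((L + L²) + 7) = 1/(7 + L + L²))
D(f) = 2*f
-6 + D(5)*o(2) = -6 + (2*5)/(7 + 2 + 2²) = -6 + 10/(7 + 2 + 4) = -6 + 10/13 = -68/13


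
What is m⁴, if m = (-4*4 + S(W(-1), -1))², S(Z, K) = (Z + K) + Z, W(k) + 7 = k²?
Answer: 500246412961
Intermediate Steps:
W(k) = -7 + k²
S(Z, K) = K + 2*Z (S(Z, K) = (K + Z) + Z = K + 2*Z)
m = 841 (m = (-4*4 + (-1 + 2*(-7 + (-1)²)))² = (-16 + (-1 + 2*(-7 + 1)))² = (-16 + (-1 + 2*(-6)))² = (-16 + (-1 - 12))² = (-16 - 13)² = (-29)² = 841)
m⁴ = 841⁴ = 500246412961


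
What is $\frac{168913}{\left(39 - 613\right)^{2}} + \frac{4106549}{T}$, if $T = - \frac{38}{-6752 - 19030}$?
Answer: $\frac{17441643383544031}{6260044} \approx 2.7862 \cdot 10^{9}$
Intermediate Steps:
$T = \frac{19}{12891}$ ($T = - \frac{38}{-25782} = \left(-38\right) \left(- \frac{1}{25782}\right) = \frac{19}{12891} \approx 0.0014739$)
$\frac{168913}{\left(39 - 613\right)^{2}} + \frac{4106549}{T} = \frac{168913}{\left(39 - 613\right)^{2}} + \frac{4106549}{\frac{19}{12891}} = \frac{168913}{\left(-574\right)^{2}} + 4106549 \cdot \frac{12891}{19} = \frac{168913}{329476} + \frac{52937523159}{19} = \frac{17441643383544031}{6260044}$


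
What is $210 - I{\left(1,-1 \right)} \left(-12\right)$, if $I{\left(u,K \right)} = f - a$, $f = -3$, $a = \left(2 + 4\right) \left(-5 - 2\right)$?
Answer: $678$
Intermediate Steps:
$a = -42$ ($a = 6 \left(-7\right) = -42$)
$I{\left(u,K \right)} = 39$ ($I{\left(u,K \right)} = -3 - -42 = -3 + 42 = 39$)
$210 - I{\left(1,-1 \right)} \left(-12\right) = 210 - 39 \left(-12\right) = 210 - -468 = 210 + 468 = 678$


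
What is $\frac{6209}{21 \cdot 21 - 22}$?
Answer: $\frac{6209}{419} \approx 14.819$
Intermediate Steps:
$\frac{6209}{21 \cdot 21 - 22} = \frac{6209}{441 - 22} = \frac{6209}{419}$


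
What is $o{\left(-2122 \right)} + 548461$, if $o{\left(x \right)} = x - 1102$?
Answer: $545237$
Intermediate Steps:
$o{\left(x \right)} = -1102 + x$
$o{\left(-2122 \right)} + 548461 = \left(-1102 - 2122\right) + 548461 = -3224 + 548461 = 545237$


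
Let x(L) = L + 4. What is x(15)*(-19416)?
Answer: -368904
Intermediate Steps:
x(L) = 4 + L
x(15)*(-19416) = (4 + 15)*(-19416) = 19*(-19416) = -368904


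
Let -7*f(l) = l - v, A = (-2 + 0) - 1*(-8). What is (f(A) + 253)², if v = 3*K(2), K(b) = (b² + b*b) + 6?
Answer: 3265249/49 ≈ 66638.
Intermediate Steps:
K(b) = 6 + 2*b² (K(b) = (b² + b²) + 6 = 2*b² + 6 = 6 + 2*b²)
v = 42 (v = 3*(6 + 2*2²) = 3*(6 + 2*4) = 3*(6 + 8) = 3*14 = 42)
A = 6 (A = -2 + 8 = 6)
f(l) = 6 - l/7 (f(l) = -(l - 1*42)/7 = -(l - 42)/7 = -(-42 + l)/7 = 6 - l/7)
(f(A) + 253)² = ((6 - ⅐*6) + 253)² = ((6 - 6/7) + 253)² = (36/7 + 253)² = (1807/7)² = 3265249/49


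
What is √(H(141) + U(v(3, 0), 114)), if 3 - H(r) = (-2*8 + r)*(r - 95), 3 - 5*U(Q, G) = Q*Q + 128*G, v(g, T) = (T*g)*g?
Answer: 2*I*√54155/5 ≈ 93.085*I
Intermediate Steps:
v(g, T) = T*g²
U(Q, G) = ⅗ - 128*G/5 - Q²/5 (U(Q, G) = ⅗ - (Q*Q + 128*G)/5 = ⅗ - (Q² + 128*G)/5 = ⅗ + (-128*G/5 - Q²/5) = ⅗ - 128*G/5 - Q²/5)
H(r) = 3 - (-95 + r)*(-16 + r) (H(r) = 3 - (-2*8 + r)*(r - 95) = 3 - (-16 + r)*(-95 + r) = 3 - (-95 + r)*(-16 + r))
√(H(141) + U(v(3, 0), 114)) = √((-1517 - 1*141² + 111*141) + (⅗ - 128/5*114 - (0*3²)²/5)) = √((-1517 - 1*19881 + 15651) + (⅗ - 14592/5 - (0*9)²/5)) = √((-1517 - 19881 + 15651) + (⅗ - 14592/5 - ⅕*0²)) = √(-5747 + (⅗ - 14592/5 - ⅕*0)) = √(-5747 + (⅗ - 14592/5 + 0)) = √(-5747 - 14589/5) = √(-43324/5) = 2*I*√54155/5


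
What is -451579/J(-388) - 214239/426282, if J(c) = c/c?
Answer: -64166737839/142094 ≈ -4.5158e+5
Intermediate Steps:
J(c) = 1
-451579/J(-388) - 214239/426282 = -451579/1 - 214239/426282 = -451579*1 - 214239*1/426282 = -451579 - 71413/142094 = -64166737839/142094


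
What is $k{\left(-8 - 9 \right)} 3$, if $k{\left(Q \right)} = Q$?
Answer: $-51$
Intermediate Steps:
$k{\left(-8 - 9 \right)} 3 = \left(-8 - 9\right) 3 = \left(-17\right) 3 = -51$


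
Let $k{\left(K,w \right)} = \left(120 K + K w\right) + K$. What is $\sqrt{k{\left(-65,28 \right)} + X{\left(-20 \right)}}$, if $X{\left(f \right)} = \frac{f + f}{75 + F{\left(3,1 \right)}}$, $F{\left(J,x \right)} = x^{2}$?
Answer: $\frac{5 i \sqrt{139859}}{19} \approx 98.415 i$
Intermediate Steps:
$X{\left(f \right)} = \frac{f}{38}$ ($X{\left(f \right)} = \frac{f + f}{75 + 1^{2}} = \frac{2 f}{75 + 1} = \frac{2 f}{76} = 2 f \frac{1}{76} = \frac{f}{38}$)
$k{\left(K,w \right)} = 121 K + K w$
$\sqrt{k{\left(-65,28 \right)} + X{\left(-20 \right)}} = \sqrt{- 65 \left(121 + 28\right) + \frac{1}{38} \left(-20\right)} = \sqrt{\left(-65\right) 149 - \frac{10}{19}} = \sqrt{-9685 - \frac{10}{19}} = \sqrt{- \frac{184025}{19}} = \frac{5 i \sqrt{139859}}{19}$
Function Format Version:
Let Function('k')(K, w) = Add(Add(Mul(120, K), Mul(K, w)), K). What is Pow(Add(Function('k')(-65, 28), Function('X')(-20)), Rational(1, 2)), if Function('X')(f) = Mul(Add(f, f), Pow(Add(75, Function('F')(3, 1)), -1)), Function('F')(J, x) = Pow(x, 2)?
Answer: Mul(Rational(5, 19), I, Pow(139859, Rational(1, 2))) ≈ Mul(98.415, I)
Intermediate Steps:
Function('X')(f) = Mul(Rational(1, 38), f) (Function('X')(f) = Mul(Add(f, f), Pow(Add(75, Pow(1, 2)), -1)) = Mul(Mul(2, f), Pow(Add(75, 1), -1)) = Mul(Mul(2, f), Pow(76, -1)) = Mul(Mul(2, f), Rational(1, 76)) = Mul(Rational(1, 38), f))
Function('k')(K, w) = Add(Mul(121, K), Mul(K, w))
Pow(Add(Function('k')(-65, 28), Function('X')(-20)), Rational(1, 2)) = Pow(Add(Mul(-65, Add(121, 28)), Mul(Rational(1, 38), -20)), Rational(1, 2)) = Pow(Add(Mul(-65, 149), Rational(-10, 19)), Rational(1, 2)) = Pow(Add(-9685, Rational(-10, 19)), Rational(1, 2)) = Pow(Rational(-184025, 19), Rational(1, 2)) = Mul(Rational(5, 19), I, Pow(139859, Rational(1, 2)))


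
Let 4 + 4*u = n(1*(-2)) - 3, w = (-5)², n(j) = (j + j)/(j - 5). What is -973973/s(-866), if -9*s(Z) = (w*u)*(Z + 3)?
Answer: 27271244/107875 ≈ 252.80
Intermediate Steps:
n(j) = 2*j/(-5 + j) (n(j) = (2*j)/(-5 + j) = 2*j/(-5 + j))
w = 25
u = -45/28 (u = -1 + (2*(1*(-2))/(-5 + 1*(-2)) - 3)/4 = -1 + (2*(-2)/(-5 - 2) - 3)/4 = -1 + (2*(-2)/(-7) - 3)/4 = -1 + (2*(-2)*(-⅐) - 3)/4 = -1 + (4/7 - 3)/4 = -1 + (¼)*(-17/7) = -1 - 17/28 = -45/28 ≈ -1.6071)
s(Z) = 375/28 + 125*Z/28 (s(Z) = -25*(-45/28)*(Z + 3)/9 = -(-125)*(3 + Z)/28 = -(-3375/28 - 1125*Z/28)/9 = 375/28 + 125*Z/28)
-973973/s(-866) = -973973/(375/28 + (125/28)*(-866)) = -973973/(375/28 - 54125/14) = -973973/(-107875/28) = -973973*(-28/107875) = 27271244/107875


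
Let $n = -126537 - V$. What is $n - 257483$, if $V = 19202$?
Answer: $-403222$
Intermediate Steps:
$n = -145739$ ($n = -126537 - 19202 = -145739$)
$n - 257483 = -145739 - 257483 = -403222$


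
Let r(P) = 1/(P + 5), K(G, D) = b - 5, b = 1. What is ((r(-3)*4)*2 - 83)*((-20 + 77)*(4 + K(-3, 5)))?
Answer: 0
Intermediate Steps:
K(G, D) = -4 (K(G, D) = 1 - 5 = -4)
r(P) = 1/(5 + P)
((r(-3)*4)*2 - 83)*((-20 + 77)*(4 + K(-3, 5))) = ((4/(5 - 3))*2 - 83)*((-20 + 77)*(4 - 4)) = ((4/2)*2 - 83)*(57*0) = (((½)*4)*2 - 83)*0 = (2*2 - 83)*0 = (4 - 83)*0 = -79*0 = 0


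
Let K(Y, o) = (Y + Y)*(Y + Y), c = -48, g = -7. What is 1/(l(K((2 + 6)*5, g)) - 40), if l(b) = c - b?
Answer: -1/6488 ≈ -0.00015413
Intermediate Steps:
K(Y, o) = 4*Y² (K(Y, o) = (2*Y)*(2*Y) = 4*Y²)
l(b) = -48 - b
1/(l(K((2 + 6)*5, g)) - 40) = 1/((-48 - 4*((2 + 6)*5)²) - 40) = 1/((-48 - 4*(8*5)²) - 40) = 1/((-48 - 4*40²) - 40) = 1/((-48 - 4*1600) - 40) = 1/((-48 - 1*6400) - 40) = 1/((-48 - 6400) - 40) = 1/(-6448 - 40) = 1/(-6488) = -1/6488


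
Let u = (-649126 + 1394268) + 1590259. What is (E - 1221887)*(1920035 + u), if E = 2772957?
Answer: 6600479116520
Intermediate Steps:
u = 2335401 (u = 745142 + 1590259 = 2335401)
(E - 1221887)*(1920035 + u) = (2772957 - 1221887)*(1920035 + 2335401) = 1551070*4255436 = 6600479116520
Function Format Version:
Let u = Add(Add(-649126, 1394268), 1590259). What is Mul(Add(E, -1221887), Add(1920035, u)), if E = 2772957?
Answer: 6600479116520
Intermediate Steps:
u = 2335401 (u = Add(745142, 1590259) = 2335401)
Mul(Add(E, -1221887), Add(1920035, u)) = Mul(Add(2772957, -1221887), Add(1920035, 2335401)) = Mul(1551070, 4255436) = 6600479116520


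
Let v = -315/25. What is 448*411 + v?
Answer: 920577/5 ≈ 1.8412e+5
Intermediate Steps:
v = -63/5 (v = -315*1/25 = -63/5 ≈ -12.600)
448*411 + v = 448*411 - 63/5 = 184128 - 63/5 = 920577/5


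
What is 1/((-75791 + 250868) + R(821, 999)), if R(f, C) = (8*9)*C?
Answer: 1/247005 ≈ 4.0485e-6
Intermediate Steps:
R(f, C) = 72*C
1/((-75791 + 250868) + R(821, 999)) = 1/((-75791 + 250868) + 72*999) = 1/(175077 + 71928) = 1/247005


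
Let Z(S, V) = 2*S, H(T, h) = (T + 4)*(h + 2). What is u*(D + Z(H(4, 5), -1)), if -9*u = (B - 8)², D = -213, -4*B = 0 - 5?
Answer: 8181/16 ≈ 511.31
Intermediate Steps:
B = 5/4 (B = -(0 - 5)/4 = -¼*(-5) = 5/4 ≈ 1.2500)
H(T, h) = (2 + h)*(4 + T) (H(T, h) = (4 + T)*(2 + h) = (2 + h)*(4 + T))
u = -81/16 (u = -(5/4 - 8)²/9 = -(-27/4)²/9 = -⅑*729/16 = -81/16 ≈ -5.0625)
u*(D + Z(H(4, 5), -1)) = -81*(-213 + 2*(8 + 2*4 + 4*5 + 4*5))/16 = -81*(-213 + 2*(8 + 8 + 20 + 20))/16 = -81*(-213 + 2*56)/16 = -81*(-213 + 112)/16 = -81/16*(-101) = 8181/16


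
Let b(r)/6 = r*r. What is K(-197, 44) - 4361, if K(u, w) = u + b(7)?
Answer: -4264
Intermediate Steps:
b(r) = 6*r**2 (b(r) = 6*(r*r) = 6*r**2)
K(u, w) = 294 + u (K(u, w) = u + 6*7**2 = u + 6*49 = u + 294 = 294 + u)
K(-197, 44) - 4361 = (294 - 197) - 4361 = 97 - 4361 = -4264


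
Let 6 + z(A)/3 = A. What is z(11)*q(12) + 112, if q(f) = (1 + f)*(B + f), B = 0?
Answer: 2452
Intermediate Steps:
z(A) = -18 + 3*A
q(f) = f*(1 + f) (q(f) = (1 + f)*(0 + f) = (1 + f)*f = f*(1 + f))
z(11)*q(12) + 112 = (-18 + 3*11)*(12*(1 + 12)) + 112 = (-18 + 33)*(12*13) + 112 = 15*156 + 112 = 2340 + 112 = 2452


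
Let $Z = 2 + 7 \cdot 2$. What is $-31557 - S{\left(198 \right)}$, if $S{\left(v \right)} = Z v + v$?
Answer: $-34923$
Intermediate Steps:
$Z = 16$ ($Z = 2 + 14 = 16$)
$S{\left(v \right)} = 17 v$ ($S{\left(v \right)} = 16 v + v = 17 v$)
$-31557 - S{\left(198 \right)} = -31557 - 17 \cdot 198 = -31557 - 3366 = -34923$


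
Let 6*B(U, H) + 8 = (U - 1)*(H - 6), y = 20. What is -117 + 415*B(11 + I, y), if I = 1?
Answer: 29944/3 ≈ 9981.3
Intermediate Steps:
B(U, H) = -4/3 + (-1 + U)*(-6 + H)/6 (B(U, H) = -4/3 + ((U - 1)*(H - 6))/6 = -4/3 + ((-1 + U)*(-6 + H))/6 = -4/3 + (-1 + U)*(-6 + H)/6)
-117 + 415*B(11 + I, y) = -117 + 415*(-⅓ - (11 + 1) - ⅙*20 + (⅙)*20*(11 + 1)) = -117 + 415*(-⅓ - 1*12 - 10/3 + (⅙)*20*12) = -117 + 415*(-⅓ - 12 - 10/3 + 40) = -117 + 415*(73/3) = -117 + 30295/3 = 29944/3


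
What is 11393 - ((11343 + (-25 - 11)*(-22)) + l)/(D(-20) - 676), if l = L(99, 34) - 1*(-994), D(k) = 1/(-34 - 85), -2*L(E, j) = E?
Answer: 1836132691/160890 ≈ 11412.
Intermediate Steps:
L(E, j) = -E/2
D(k) = -1/119 (D(k) = 1/(-119) = -1/119)
l = 1889/2 (l = -½*99 - 1*(-994) = -99/2 + 994 = 1889/2 ≈ 944.50)
11393 - ((11343 + (-25 - 11)*(-22)) + l)/(D(-20) - 676) = 11393 - ((11343 + (-25 - 11)*(-22)) + 1889/2)/(-1/119 - 676) = 11393 - ((11343 - 36*(-22)) + 1889/2)/(-80445/119) = 11393 - ((11343 + 792) + 1889/2)*(-119)/80445 = 11393 - (12135 + 1889/2)*(-119)/80445 = 11393 - 26159*(-119)/(2*80445) = 11393 - 1*(-3112921/160890) = 11393 + 3112921/160890 = 1836132691/160890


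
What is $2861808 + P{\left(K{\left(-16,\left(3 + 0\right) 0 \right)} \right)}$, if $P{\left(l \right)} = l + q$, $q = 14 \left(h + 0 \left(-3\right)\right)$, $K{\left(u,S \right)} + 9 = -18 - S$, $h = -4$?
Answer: $2861725$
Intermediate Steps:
$K{\left(u,S \right)} = -27 - S$ ($K{\left(u,S \right)} = -9 - \left(18 + S\right) = -27 - S$)
$q = -56$ ($q = 14 \left(-4 + 0 \left(-3\right)\right) = 14 \left(-4 + 0\right) = 14 \left(-4\right) = -56$)
$P{\left(l \right)} = -56 + l$ ($P{\left(l \right)} = l - 56 = -56 + l$)
$2861808 + P{\left(K{\left(-16,\left(3 + 0\right) 0 \right)} \right)} = 2861808 - \left(83 + \left(3 + 0\right) 0\right) = 2861808 - \left(83 + 0\right) = 2861808 - 83 = 2861725$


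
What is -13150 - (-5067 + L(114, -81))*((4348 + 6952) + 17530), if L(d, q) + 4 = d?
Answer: 142897160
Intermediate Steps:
L(d, q) = -4 + d
-13150 - (-5067 + L(114, -81))*((4348 + 6952) + 17530) = -13150 - (-5067 + (-4 + 114))*((4348 + 6952) + 17530) = -13150 - (-5067 + 110)*(11300 + 17530) = -13150 - (-4957)*28830 = -13150 - 1*(-142910310) = -13150 + 142910310 = 142897160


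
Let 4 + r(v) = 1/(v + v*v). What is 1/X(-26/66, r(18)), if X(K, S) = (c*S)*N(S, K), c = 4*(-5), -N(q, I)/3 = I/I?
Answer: -57/13670 ≈ -0.0041697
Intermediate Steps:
N(q, I) = -3 (N(q, I) = -3*I/I = -3*1 = -3)
c = -20
r(v) = -4 + 1/(v + v²) (r(v) = -4 + 1/(v + v*v) = -4 + 1/(v + v²))
X(K, S) = 60*S (X(K, S) = -20*S*(-3) = 60*S)
1/X(-26/66, r(18)) = 1/(60*((1 - 4*18 - 4*18²)/(18*(1 + 18)))) = 1/(60*((1/18)*(1 - 72 - 4*324)/19)) = 1/(60*((1/18)*(1/19)*(1 - 72 - 1296))) = 1/(60*((1/18)*(1/19)*(-1367))) = 1/(60*(-1367/342)) = 1/(-13670/57) = -57/13670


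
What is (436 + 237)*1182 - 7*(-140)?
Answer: 796466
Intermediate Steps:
(436 + 237)*1182 - 7*(-140) = 673*1182 + 980 = 795486 + 980 = 796466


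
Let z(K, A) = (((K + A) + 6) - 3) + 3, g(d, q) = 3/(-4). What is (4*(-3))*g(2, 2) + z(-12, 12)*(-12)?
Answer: -63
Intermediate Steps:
g(d, q) = -¾ (g(d, q) = 3*(-¼) = -¾)
z(K, A) = 6 + A + K (z(K, A) = (((A + K) + 6) - 3) + 3 = ((6 + A + K) - 3) + 3 = (3 + A + K) + 3 = 6 + A + K)
(4*(-3))*g(2, 2) + z(-12, 12)*(-12) = (4*(-3))*(-¾) + (6 + 12 - 12)*(-12) = -12*(-¾) + 6*(-12) = 9 - 72 = -63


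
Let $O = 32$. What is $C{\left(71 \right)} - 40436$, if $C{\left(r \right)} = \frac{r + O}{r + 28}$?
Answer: $- \frac{4003061}{99} \approx -40435.0$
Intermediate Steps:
$C{\left(r \right)} = \frac{32 + r}{28 + r}$ ($C{\left(r \right)} = \frac{r + 32}{r + 28} = \frac{32 + r}{28 + r}$)
$C{\left(71 \right)} - 40436 = \frac{32 + 71}{28 + 71} - 40436 = \frac{1}{99} \cdot 103 - 40436 = \frac{103}{99} - 40436 = - \frac{4003061}{99}$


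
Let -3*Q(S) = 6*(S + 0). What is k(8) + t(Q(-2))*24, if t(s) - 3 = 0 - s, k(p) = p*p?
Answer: 40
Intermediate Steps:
Q(S) = -2*S (Q(S) = -2*(S + 0) = -2*S)
k(p) = p²
t(s) = 3 - s (t(s) = 3 + (0 - s) = 3 - s)
k(8) + t(Q(-2))*24 = 8² + (3 - (-2)*(-2))*24 = 64 + (3 - 1*4)*24 = 64 + (3 - 4)*24 = 64 - 1*24 = 64 - 24 = 40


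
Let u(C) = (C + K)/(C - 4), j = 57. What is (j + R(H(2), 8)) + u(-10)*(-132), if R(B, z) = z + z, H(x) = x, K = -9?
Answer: -743/7 ≈ -106.14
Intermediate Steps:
R(B, z) = 2*z
u(C) = (-9 + C)/(-4 + C) (u(C) = (C - 9)/(C - 4) = (-9 + C)/(-4 + C))
(j + R(H(2), 8)) + u(-10)*(-132) = (57 + 2*8) + ((-9 - 10)/(-4 - 10))*(-132) = (57 + 16) + (-19/(-14))*(-132) = 73 - 1/14*(-19)*(-132) = 73 + (19/14)*(-132) = 73 - 1254/7 = -743/7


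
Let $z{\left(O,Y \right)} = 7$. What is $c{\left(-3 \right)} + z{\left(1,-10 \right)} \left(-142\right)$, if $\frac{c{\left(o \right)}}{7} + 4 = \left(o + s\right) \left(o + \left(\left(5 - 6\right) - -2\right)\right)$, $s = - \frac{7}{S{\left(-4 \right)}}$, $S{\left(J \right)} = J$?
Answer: $- \frac{2009}{2} \approx -1004.5$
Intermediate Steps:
$s = \frac{7}{4}$ ($s = - \frac{7}{-4} = \left(-7\right) \left(- \frac{1}{4}\right) = \frac{7}{4} \approx 1.75$)
$c{\left(o \right)} = -28 + 7 \left(1 + o\right) \left(\frac{7}{4} + o\right)$ ($c{\left(o \right)} = -28 + 7 \left(o + \frac{7}{4}\right) \left(o + \left(\left(5 - 6\right) - -2\right)\right) = -28 + 7 \left(\frac{7}{4} + o\right) \left(o + \left(\left(5 - 6\right) + 2\right)\right) = -28 + 7 \left(\frac{7}{4} + o\right) \left(o + \left(-1 + 2\right)\right) = -28 + 7 \left(\frac{7}{4} + o\right) \left(o + 1\right) = -28 + 7 \left(\frac{7}{4} + o\right) \left(1 + o\right) = -28 + 7 \left(1 + o\right) \left(\frac{7}{4} + o\right)$)
$c{\left(-3 \right)} + z{\left(1,-10 \right)} \left(-142\right) = \left(- \frac{63}{4} + 7 \left(-3\right)^{2} + \frac{77}{4} \left(-3\right)\right) + 7 \left(-142\right) = \left(- \frac{63}{4} + 7 \cdot 9 - \frac{231}{4}\right) - 994 = \left(- \frac{63}{4} + 63 - \frac{231}{4}\right) - 994 = - \frac{21}{2} - 994 = - \frac{2009}{2}$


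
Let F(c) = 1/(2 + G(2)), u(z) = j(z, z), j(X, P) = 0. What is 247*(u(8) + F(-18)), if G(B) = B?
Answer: 247/4 ≈ 61.750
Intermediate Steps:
u(z) = 0
F(c) = ¼ (F(c) = 1/(2 + 2) = 1/4 = ¼)
247*(u(8) + F(-18)) = 247*(0 + ¼) = 247*(¼) = 247/4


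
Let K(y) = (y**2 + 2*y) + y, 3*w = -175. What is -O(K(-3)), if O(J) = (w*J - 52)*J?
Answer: 0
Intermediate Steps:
w = -175/3 (w = (1/3)*(-175) = -175/3 ≈ -58.333)
K(y) = y**2 + 3*y
O(J) = J*(-52 - 175*J/3) (O(J) = (-175*J/3 - 52)*J = (-52 - 175*J/3)*J = J*(-52 - 175*J/3))
-O(K(-3)) = -(-3*(3 - 3))*(-156 - (-525)*(3 - 3))/3 = -(-3*0)*(-156 - (-525)*0)/3 = -0*(-156 - 175*0)/3 = -0*(-156 + 0)/3 = -0*(-156)/3 = -1*0 = 0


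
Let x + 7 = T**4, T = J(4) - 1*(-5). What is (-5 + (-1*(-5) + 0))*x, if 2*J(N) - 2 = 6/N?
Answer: 0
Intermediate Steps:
J(N) = 1 + 3/N (J(N) = 1 + (6/N)/2 = 1 + 3/N)
T = 27/4 (T = (3 + 4)/4 - 1*(-5) = (1/4)*7 + 5 = 7/4 + 5 = 27/4 ≈ 6.7500)
x = 529649/256 (x = -7 + (27/4)**4 = -7 + 531441/256 = 529649/256 ≈ 2068.9)
(-5 + (-1*(-5) + 0))*x = (-5 + (-1*(-5) + 0))*(529649/256) = (-5 + (5 + 0))*(529649/256) = (-5 + 5)*(529649/256) = 0*(529649/256) = 0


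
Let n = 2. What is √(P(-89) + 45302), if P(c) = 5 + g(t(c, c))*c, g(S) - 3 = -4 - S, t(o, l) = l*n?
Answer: √29554 ≈ 171.91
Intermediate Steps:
t(o, l) = 2*l (t(o, l) = l*2 = 2*l)
g(S) = -1 - S (g(S) = 3 + (-4 - S) = -1 - S)
P(c) = 5 + c*(-1 - 2*c) (P(c) = 5 + (-1 - 2*c)*c = 5 + c*(-1 - 2*c))
√(P(-89) + 45302) = √((5 - 1*(-89)*(1 + 2*(-89))) + 45302) = √((5 - 1*(-89)*(1 - 178)) + 45302) = √((5 - 1*(-89)*(-177)) + 45302) = √((5 - 15753) + 45302) = √(-15748 + 45302) = √29554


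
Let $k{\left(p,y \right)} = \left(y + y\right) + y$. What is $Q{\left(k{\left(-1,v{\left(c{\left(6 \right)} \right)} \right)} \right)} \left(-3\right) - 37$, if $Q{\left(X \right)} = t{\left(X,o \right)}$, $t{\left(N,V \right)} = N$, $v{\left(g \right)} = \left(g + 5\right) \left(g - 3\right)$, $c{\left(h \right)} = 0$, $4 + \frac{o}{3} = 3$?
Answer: $98$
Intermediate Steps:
$o = -3$ ($o = -12 + 3 \cdot 3 = -12 + 9 = -3$)
$v{\left(g \right)} = \left(-3 + g\right) \left(5 + g\right)$ ($v{\left(g \right)} = \left(5 + g\right) \left(-3 + g\right) = \left(-3 + g\right) \left(5 + g\right)$)
$k{\left(p,y \right)} = 3 y$ ($k{\left(p,y \right)} = 2 y + y = 3 y$)
$Q{\left(X \right)} = X$
$Q{\left(k{\left(-1,v{\left(c{\left(6 \right)} \right)} \right)} \right)} \left(-3\right) - 37 = 3 \left(-15 + 0^{2} + 2 \cdot 0\right) \left(-3\right) - 37 = 3 \left(-15 + 0 + 0\right) \left(-3\right) - 37 = 3 \left(-15\right) \left(-3\right) - 37 = \left(-45\right) \left(-3\right) - 37 = 135 - 37 = 98$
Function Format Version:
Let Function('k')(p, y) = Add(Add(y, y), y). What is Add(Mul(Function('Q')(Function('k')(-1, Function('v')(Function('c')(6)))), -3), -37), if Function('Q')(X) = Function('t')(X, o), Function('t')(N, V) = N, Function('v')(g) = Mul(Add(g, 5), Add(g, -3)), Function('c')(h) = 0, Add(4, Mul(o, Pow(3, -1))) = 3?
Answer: 98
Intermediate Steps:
o = -3 (o = Add(-12, Mul(3, 3)) = Add(-12, 9) = -3)
Function('v')(g) = Mul(Add(-3, g), Add(5, g)) (Function('v')(g) = Mul(Add(5, g), Add(-3, g)) = Mul(Add(-3, g), Add(5, g)))
Function('k')(p, y) = Mul(3, y) (Function('k')(p, y) = Add(Mul(2, y), y) = Mul(3, y))
Function('Q')(X) = X
Add(Mul(Function('Q')(Function('k')(-1, Function('v')(Function('c')(6)))), -3), -37) = Add(Mul(Mul(3, Add(-15, Pow(0, 2), Mul(2, 0))), -3), -37) = Add(Mul(Mul(3, Add(-15, 0, 0)), -3), -37) = Add(Mul(Mul(3, -15), -3), -37) = Add(Mul(-45, -3), -37) = Add(135, -37) = 98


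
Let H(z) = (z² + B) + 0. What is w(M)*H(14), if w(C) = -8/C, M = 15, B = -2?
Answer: -1552/15 ≈ -103.47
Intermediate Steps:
H(z) = -2 + z² (H(z) = (z² - 2) + 0 = (-2 + z²) + 0 = -2 + z²)
w(M)*H(14) = (-8/15)*(-2 + 14²) = (-8*1/15)*(-2 + 196) = -8/15*194 = -1552/15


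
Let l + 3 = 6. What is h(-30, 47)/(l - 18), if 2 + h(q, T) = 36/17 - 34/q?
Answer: -319/3825 ≈ -0.083399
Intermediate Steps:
l = 3 (l = -3 + 6 = 3)
h(q, T) = 2/17 - 34/q (h(q, T) = -2 + (36/17 - 34/q) = 2/17 - 34/q)
h(-30, 47)/(l - 18) = (2/17 - 34/(-30))/(3 - 18) = (2/17 - 34*(-1/30))/(-15) = -(2/17 + 17/15)/15 = -1/15*319/255 = -319/3825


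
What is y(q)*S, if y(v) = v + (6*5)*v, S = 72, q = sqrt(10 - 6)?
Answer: 4464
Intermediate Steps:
q = 2 (q = sqrt(4) = 2)
y(v) = 31*v (y(v) = v + 30*v = 31*v)
y(q)*S = (31*2)*72 = 62*72 = 4464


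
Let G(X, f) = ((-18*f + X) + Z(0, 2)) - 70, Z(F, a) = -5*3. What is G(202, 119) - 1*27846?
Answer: -29871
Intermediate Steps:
Z(F, a) = -15
G(X, f) = -85 + X - 18*f (G(X, f) = ((-18*f + X) - 15) - 70 = ((X - 18*f) - 15) - 70 = (-15 + X - 18*f) - 70 = -85 + X - 18*f)
G(202, 119) - 1*27846 = (-85 + 202 - 18*119) - 1*27846 = (-85 + 202 - 2142) - 27846 = -2025 - 27846 = -29871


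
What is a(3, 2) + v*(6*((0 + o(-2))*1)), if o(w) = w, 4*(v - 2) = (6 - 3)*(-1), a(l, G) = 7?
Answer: -8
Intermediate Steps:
v = 5/4 (v = 2 + ((6 - 3)*(-1))/4 = 2 + (3*(-1))/4 = 2 + (¼)*(-3) = 2 - ¾ = 5/4 ≈ 1.2500)
a(3, 2) + v*(6*((0 + o(-2))*1)) = 7 + 5*(6*((0 - 2)*1))/4 = 7 + 5*(6*(-2*1))/4 = 7 + 5*(6*(-2))/4 = 7 + (5/4)*(-12) = 7 - 15 = -8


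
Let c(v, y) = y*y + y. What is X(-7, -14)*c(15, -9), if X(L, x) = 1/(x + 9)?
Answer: -72/5 ≈ -14.400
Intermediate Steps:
X(L, x) = 1/(9 + x)
c(v, y) = y + y**2 (c(v, y) = y**2 + y = y + y**2)
X(-7, -14)*c(15, -9) = (-9*(1 - 9))/(9 - 14) = (-9*(-8))/(-5) = -1/5*72 = -72/5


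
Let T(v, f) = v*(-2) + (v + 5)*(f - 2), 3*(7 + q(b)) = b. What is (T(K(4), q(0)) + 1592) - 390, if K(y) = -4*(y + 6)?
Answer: 1597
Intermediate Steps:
q(b) = -7 + b/3
K(y) = -24 - 4*y (K(y) = -4*(6 + y) = -24 - 4*y)
T(v, f) = -2*v + (-2 + f)*(5 + v) (T(v, f) = -2*v + (5 + v)*(-2 + f) = -2*v + (-2 + f)*(5 + v))
(T(K(4), q(0)) + 1592) - 390 = ((-10 - 4*(-24 - 4*4) + 5*(-7 + (⅓)*0) + (-7 + (⅓)*0)*(-24 - 4*4)) + 1592) - 390 = ((-10 - 4*(-24 - 16) + 5*(-7 + 0) + (-7 + 0)*(-24 - 16)) + 1592) - 390 = ((-10 - 4*(-40) + 5*(-7) - 7*(-40)) + 1592) - 390 = ((-10 + 160 - 35 + 280) + 1592) - 390 = (395 + 1592) - 390 = 1987 - 390 = 1597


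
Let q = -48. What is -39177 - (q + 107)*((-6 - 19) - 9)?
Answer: -37171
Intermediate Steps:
-39177 - (q + 107)*((-6 - 19) - 9) = -39177 - (-48 + 107)*((-6 - 19) - 9) = -39177 - 59*(-25 - 9) = -39177 - 59*(-34) = -39177 - 1*(-2006) = -39177 + 2006 = -37171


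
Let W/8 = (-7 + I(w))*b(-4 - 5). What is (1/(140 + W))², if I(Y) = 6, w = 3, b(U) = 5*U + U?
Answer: 1/327184 ≈ 3.0564e-6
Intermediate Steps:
b(U) = 6*U
W = 432 (W = 8*((-7 + 6)*(6*(-4 - 5))) = 8*(-6*(-9)) = 8*(-1*(-54)) = 8*54 = 432)
(1/(140 + W))² = (1/(140 + 432))² = (1/572)² = 1/327184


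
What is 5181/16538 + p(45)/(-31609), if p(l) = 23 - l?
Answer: 164130065/522749642 ≈ 0.31397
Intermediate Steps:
5181/16538 + p(45)/(-31609) = 5181/16538 + (23 - 1*45)/(-31609) = 5181*(1/16538) + (23 - 45)*(-1/31609) = 5181/16538 - 22*(-1/31609) = 5181/16538 + 22/31609 = 164130065/522749642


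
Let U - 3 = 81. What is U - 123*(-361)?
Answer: 44487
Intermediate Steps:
U = 84 (U = 3 + 81 = 84)
U - 123*(-361) = 84 - 123*(-361) = 84 + 44403 = 44487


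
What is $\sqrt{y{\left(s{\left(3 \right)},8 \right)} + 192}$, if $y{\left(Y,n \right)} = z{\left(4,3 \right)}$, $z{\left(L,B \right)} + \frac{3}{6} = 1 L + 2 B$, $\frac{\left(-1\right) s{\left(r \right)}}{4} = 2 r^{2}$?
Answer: $\frac{\sqrt{806}}{2} \approx 14.195$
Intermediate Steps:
$s{\left(r \right)} = - 8 r^{2}$ ($s{\left(r \right)} = - 4 \cdot 2 r^{2} = - 8 r^{2}$)
$z{\left(L,B \right)} = - \frac{1}{2} + L + 2 B$ ($z{\left(L,B \right)} = - \frac{1}{2} + \left(1 L + 2 B\right) = - \frac{1}{2} + \left(L + 2 B\right) = - \frac{1}{2} + L + 2 B$)
$y{\left(Y,n \right)} = \frac{19}{2}$ ($y{\left(Y,n \right)} = - \frac{1}{2} + 4 + 2 \cdot 3 = - \frac{1}{2} + 4 + 6 = \frac{19}{2}$)
$\sqrt{y{\left(s{\left(3 \right)},8 \right)} + 192} = \sqrt{\frac{19}{2} + 192} = \sqrt{\frac{403}{2}} = \frac{\sqrt{806}}{2}$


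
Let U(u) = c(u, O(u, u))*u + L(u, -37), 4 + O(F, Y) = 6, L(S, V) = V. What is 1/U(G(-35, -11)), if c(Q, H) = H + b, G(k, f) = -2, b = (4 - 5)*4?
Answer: -1/33 ≈ -0.030303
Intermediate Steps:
b = -4 (b = -1*4 = -4)
O(F, Y) = 2 (O(F, Y) = -4 + 6 = 2)
c(Q, H) = -4 + H (c(Q, H) = H - 4 = -4 + H)
U(u) = -37 - 2*u (U(u) = (-4 + 2)*u - 37 = -2*u - 37 = -37 - 2*u)
1/U(G(-35, -11)) = 1/(-37 - 2*(-2)) = 1/(-37 + 4) = 1/(-33) = -1/33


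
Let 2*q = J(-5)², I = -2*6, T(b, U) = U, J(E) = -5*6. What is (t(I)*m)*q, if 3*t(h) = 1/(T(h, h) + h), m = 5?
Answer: -125/4 ≈ -31.250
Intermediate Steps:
J(E) = -30
I = -12
t(h) = 1/(6*h) (t(h) = 1/(3*(h + h)) = 1/(3*((2*h))) = (1/(2*h))/3 = 1/(6*h))
q = 450 (q = (½)*(-30)² = (½)*900 = 450)
(t(I)*m)*q = (((⅙)/(-12))*5)*450 = (((⅙)*(-1/12))*5)*450 = -1/72*5*450 = -5/72*450 = -125/4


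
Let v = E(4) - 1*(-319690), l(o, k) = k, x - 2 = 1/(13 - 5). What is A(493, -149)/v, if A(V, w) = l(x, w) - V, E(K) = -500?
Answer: -321/159595 ≈ -0.0020113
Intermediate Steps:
x = 17/8 (x = 2 + 1/(13 - 5) = 2 + 1/8 = 2 + ⅛ = 17/8 ≈ 2.1250)
A(V, w) = w - V
v = 319190 (v = -500 - 1*(-319690) = -500 + 319690 = 319190)
A(493, -149)/v = (-149 - 1*493)/319190 = (-149 - 493)*(1/319190) = -642*1/319190 = -321/159595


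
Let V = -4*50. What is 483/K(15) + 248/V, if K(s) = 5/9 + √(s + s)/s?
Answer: 2714674/1775 - 13041*√30/71 ≈ 523.36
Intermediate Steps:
V = -200
K(s) = 5/9 + √2/√s (K(s) = 5*(⅑) + √(2*s)/s = 5/9 + (√2*√s)/s = 5/9 + √2/√s)
483/K(15) + 248/V = 483/(5/9 + √2/√15) + 248/(-200) = 483/(5/9 + √2*(√15/15)) + 248*(-1/200) = 483/(5/9 + √30/15) - 31/25 = -31/25 + 483/(5/9 + √30/15)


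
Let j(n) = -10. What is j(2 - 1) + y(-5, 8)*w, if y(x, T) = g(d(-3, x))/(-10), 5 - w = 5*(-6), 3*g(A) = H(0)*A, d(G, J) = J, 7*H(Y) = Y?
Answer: -10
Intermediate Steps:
H(Y) = Y/7
g(A) = 0 (g(A) = (((⅐)*0)*A)/3 = (0*A)/3 = (⅓)*0 = 0)
w = 35 (w = 5 - 5*(-6) = 5 - 1*(-30) = 5 + 30 = 35)
y(x, T) = 0 (y(x, T) = 0/(-10) = 0*(-⅒) = 0)
j(2 - 1) + y(-5, 8)*w = -10 + 0*35 = -10 + 0 = -10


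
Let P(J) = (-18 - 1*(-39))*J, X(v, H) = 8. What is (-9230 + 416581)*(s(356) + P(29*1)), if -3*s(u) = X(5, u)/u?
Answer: 66235679951/267 ≈ 2.4807e+8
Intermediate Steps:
P(J) = 21*J (P(J) = (-18 + 39)*J = 21*J)
s(u) = -8/(3*u)
(-9230 + 416581)*(s(356) + P(29*1)) = (-9230 + 416581)*(-8/3/356 + 21*(29*1)) = 407351*(-8/3*1/356 + 21*29) = 407351*(-2/267 + 609) = 407351*(162601/267) = 66235679951/267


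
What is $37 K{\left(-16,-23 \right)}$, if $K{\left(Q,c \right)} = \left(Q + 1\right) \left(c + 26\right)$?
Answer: $-1665$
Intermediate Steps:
$K{\left(Q,c \right)} = \left(1 + Q\right) \left(26 + c\right)$
$37 K{\left(-16,-23 \right)} = 37 \left(26 - 23 + 26 \left(-16\right) - -368\right) = 37 \left(26 - 23 - 416 + 368\right) = 37 \left(-45\right) = -1665$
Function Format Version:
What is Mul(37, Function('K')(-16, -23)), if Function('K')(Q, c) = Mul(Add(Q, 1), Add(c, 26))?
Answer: -1665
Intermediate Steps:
Function('K')(Q, c) = Mul(Add(1, Q), Add(26, c))
Mul(37, Function('K')(-16, -23)) = Mul(37, Add(26, -23, Mul(26, -16), Mul(-16, -23))) = Mul(37, Add(26, -23, -416, 368)) = Mul(37, -45) = -1665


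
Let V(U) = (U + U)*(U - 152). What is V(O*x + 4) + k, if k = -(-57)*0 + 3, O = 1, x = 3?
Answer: -2027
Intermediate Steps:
V(U) = 2*U*(-152 + U) (V(U) = (2*U)*(-152 + U) = 2*U*(-152 + U))
k = 3 (k = -3*0 + 3 = 0 + 3 = 3)
V(O*x + 4) + k = 2*(1*3 + 4)*(-152 + (1*3 + 4)) + 3 = 2*(3 + 4)*(-152 + (3 + 4)) + 3 = 2*7*(-152 + 7) + 3 = 2*7*(-145) + 3 = -2030 + 3 = -2027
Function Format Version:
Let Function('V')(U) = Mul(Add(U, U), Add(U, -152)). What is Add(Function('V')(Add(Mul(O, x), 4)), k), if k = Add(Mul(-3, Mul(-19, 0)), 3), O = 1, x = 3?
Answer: -2027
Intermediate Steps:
Function('V')(U) = Mul(2, U, Add(-152, U)) (Function('V')(U) = Mul(Mul(2, U), Add(-152, U)) = Mul(2, U, Add(-152, U)))
k = 3 (k = Add(Mul(-3, 0), 3) = Add(0, 3) = 3)
Add(Function('V')(Add(Mul(O, x), 4)), k) = Add(Mul(2, Add(Mul(1, 3), 4), Add(-152, Add(Mul(1, 3), 4))), 3) = Add(Mul(2, Add(3, 4), Add(-152, Add(3, 4))), 3) = Add(Mul(2, 7, Add(-152, 7)), 3) = Add(Mul(2, 7, -145), 3) = Add(-2030, 3) = -2027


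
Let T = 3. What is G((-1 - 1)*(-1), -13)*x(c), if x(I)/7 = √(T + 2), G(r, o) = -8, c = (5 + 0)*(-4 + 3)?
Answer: -56*√5 ≈ -125.22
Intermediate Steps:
c = -5 (c = 5*(-1) = -5)
x(I) = 7*√5 (x(I) = 7*√(3 + 2) = 7*√5)
G((-1 - 1)*(-1), -13)*x(c) = -56*√5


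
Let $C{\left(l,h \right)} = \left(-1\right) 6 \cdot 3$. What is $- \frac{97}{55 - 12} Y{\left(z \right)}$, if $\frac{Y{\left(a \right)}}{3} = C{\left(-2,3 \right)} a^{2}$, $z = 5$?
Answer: $\frac{130950}{43} \approx 3045.3$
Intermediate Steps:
$C{\left(l,h \right)} = -18$ ($C{\left(l,h \right)} = \left(-6\right) 3 = -18$)
$Y{\left(a \right)} = - 54 a^{2}$ ($Y{\left(a \right)} = 3 \left(- 18 a^{2}\right) = - 54 a^{2}$)
$- \frac{97}{55 - 12} Y{\left(z \right)} = - \frac{97}{55 - 12} \left(- 54 \cdot 5^{2}\right) = - \frac{97}{43} \left(\left(-54\right) 25\right) = \left(-97\right) \frac{1}{43} \left(-1350\right) = \left(- \frac{97}{43}\right) \left(-1350\right) = \frac{130950}{43}$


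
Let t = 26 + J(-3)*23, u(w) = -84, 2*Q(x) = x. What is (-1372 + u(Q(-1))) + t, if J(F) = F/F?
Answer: -1407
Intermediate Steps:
J(F) = 1
Q(x) = x/2
t = 49 (t = 26 + 1*23 = 26 + 23 = 49)
(-1372 + u(Q(-1))) + t = (-1372 - 84) + 49 = -1456 + 49 = -1407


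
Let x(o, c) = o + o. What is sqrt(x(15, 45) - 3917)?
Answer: 13*I*sqrt(23) ≈ 62.346*I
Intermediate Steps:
x(o, c) = 2*o
sqrt(x(15, 45) - 3917) = sqrt(2*15 - 3917) = sqrt(30 - 3917) = sqrt(-3887) = 13*I*sqrt(23)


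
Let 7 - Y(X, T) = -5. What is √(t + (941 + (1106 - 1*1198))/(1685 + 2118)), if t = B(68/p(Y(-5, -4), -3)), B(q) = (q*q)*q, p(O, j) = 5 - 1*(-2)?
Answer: √31840741937963/186347 ≈ 30.281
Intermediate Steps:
Y(X, T) = 12 (Y(X, T) = 7 - 1*(-5) = 7 + 5 = 12)
p(O, j) = 7 (p(O, j) = 5 + 2 = 7)
B(q) = q³ (B(q) = q²*q = q³)
t = 314432/343 (t = (68/7)³ = 314432/343 ≈ 916.71)
√(t + (941 + (1106 - 1*1198))/(1685 + 2118)) = √(314432/343 + (941 + (1106 - 1*1198))/(1685 + 2118)) = √(314432/343 + (941 + (1106 - 1198))/3803) = √(314432/343 + (941 - 92)*(1/3803)) = √(314432/343 + 849*(1/3803)) = √(314432/343 + 849/3803) = √(1196076103/1304429) = √31840741937963/186347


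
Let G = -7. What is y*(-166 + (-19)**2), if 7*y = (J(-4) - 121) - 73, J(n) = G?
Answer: -39195/7 ≈ -5599.3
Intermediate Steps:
J(n) = -7
y = -201/7 (y = ((-7 - 121) - 73)/7 = (-128 - 73)/7 = (1/7)*(-201) = -201/7 ≈ -28.714)
y*(-166 + (-19)**2) = -201*(-166 + (-19)**2)/7 = -201*(-166 + 361)/7 = -201/7*195 = -39195/7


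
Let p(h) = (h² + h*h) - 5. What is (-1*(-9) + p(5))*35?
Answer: 1890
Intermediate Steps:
p(h) = -5 + 2*h² (p(h) = (h² + h²) - 5 = 2*h² - 5 = -5 + 2*h²)
(-1*(-9) + p(5))*35 = (-1*(-9) + (-5 + 2*5²))*35 = (9 + (-5 + 2*25))*35 = (9 + (-5 + 50))*35 = (9 + 45)*35 = 54*35 = 1890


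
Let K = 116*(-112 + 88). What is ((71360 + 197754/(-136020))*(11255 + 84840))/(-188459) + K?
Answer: -33469395620883/854473106 ≈ -39170.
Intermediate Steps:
K = -2784 (K = 116*(-24) = -2784)
((71360 + 197754/(-136020))*(11255 + 84840))/(-188459) + K = ((71360 + 197754/(-136020))*(11255 + 84840))/(-188459) - 2784 = ((71360 + 197754*(-1/136020))*96095)*(-1/188459) - 2784 = ((71360 - 32959/22670)*96095)*(-1/188459) - 2784 = ((1617698241/22670)*96095)*(-1/188459) - 2784 = (31090542493779/4534)*(-1/188459) - 2784 = -31090542493779/854473106 - 2784 = -33469395620883/854473106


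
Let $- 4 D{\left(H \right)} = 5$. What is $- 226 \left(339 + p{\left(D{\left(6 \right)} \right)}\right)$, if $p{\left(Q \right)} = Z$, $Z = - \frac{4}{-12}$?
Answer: $- \frac{230068}{3} \approx -76689.0$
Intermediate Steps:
$Z = \frac{1}{3}$ ($Z = \left(-4\right) \left(- \frac{1}{12}\right) = \frac{1}{3} \approx 0.33333$)
$D{\left(H \right)} = - \frac{5}{4}$ ($D{\left(H \right)} = \left(- \frac{1}{4}\right) 5 = - \frac{5}{4}$)
$p{\left(Q \right)} = \frac{1}{3}$
$- 226 \left(339 + p{\left(D{\left(6 \right)} \right)}\right) = - 226 \left(339 + \frac{1}{3}\right) = \left(-226\right) \frac{1018}{3} = - \frac{230068}{3}$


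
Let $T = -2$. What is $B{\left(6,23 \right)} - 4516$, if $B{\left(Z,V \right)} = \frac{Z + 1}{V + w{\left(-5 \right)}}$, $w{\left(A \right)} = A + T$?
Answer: $- \frac{72249}{16} \approx -4515.6$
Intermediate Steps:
$w{\left(A \right)} = -2 + A$ ($w{\left(A \right)} = A - 2 = -2 + A$)
$B{\left(Z,V \right)} = \frac{1 + Z}{-7 + V}$ ($B{\left(Z,V \right)} = \frac{Z + 1}{V - 7} = \frac{1 + Z}{V - 7} = \frac{1 + Z}{-7 + V}$)
$B{\left(6,23 \right)} - 4516 = \frac{1 + 6}{-7 + 23} - 4516 = \frac{1}{16} \cdot 7 - 4516 = \frac{7}{16} - 4516 = - \frac{72249}{16}$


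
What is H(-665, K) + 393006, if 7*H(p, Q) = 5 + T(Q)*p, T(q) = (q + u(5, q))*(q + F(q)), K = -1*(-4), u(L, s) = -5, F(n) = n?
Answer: 2756367/7 ≈ 3.9377e+5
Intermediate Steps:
K = 4
T(q) = 2*q*(-5 + q) (T(q) = (q - 5)*(q + q) = (-5 + q)*(2*q) = 2*q*(-5 + q))
H(p, Q) = 5/7 + 2*Q*p*(-5 + Q)/7 (H(p, Q) = (5 + (2*Q*(-5 + Q))*p)/7 = (5 + 2*Q*p*(-5 + Q))/7 = 5/7 + 2*Q*p*(-5 + Q)/7)
H(-665, K) + 393006 = (5/7 + (2/7)*4*(-665)*(-5 + 4)) + 393006 = (5/7 + (2/7)*4*(-665)*(-1)) + 393006 = (5/7 + 760) + 393006 = 5325/7 + 393006 = 2756367/7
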